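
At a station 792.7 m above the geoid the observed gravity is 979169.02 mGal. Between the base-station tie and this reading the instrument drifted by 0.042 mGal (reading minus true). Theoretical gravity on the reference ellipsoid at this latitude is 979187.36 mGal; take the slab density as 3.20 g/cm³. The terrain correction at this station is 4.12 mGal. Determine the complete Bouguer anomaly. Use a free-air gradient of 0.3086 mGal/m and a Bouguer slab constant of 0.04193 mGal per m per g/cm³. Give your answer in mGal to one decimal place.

124.0

Drift-corrected reading = 979169.02 − (0.042) = 979168.978 mGal
Free-air correction = 0.3086 × 792.7 = 244.63 mGal
Free-air anomaly = 979168.978 − 979187.36 + (244.63) = 226.248 mGal
Bouguer slab correction = 0.04193 × 3.20 × 792.7 = 106.36 mGal
Simple Bouguer anomaly = 226.248 − (106.36) = 119.888 mGal
Complete Bouguer anomaly = 119.888 + 4.12 = 124.008 mGal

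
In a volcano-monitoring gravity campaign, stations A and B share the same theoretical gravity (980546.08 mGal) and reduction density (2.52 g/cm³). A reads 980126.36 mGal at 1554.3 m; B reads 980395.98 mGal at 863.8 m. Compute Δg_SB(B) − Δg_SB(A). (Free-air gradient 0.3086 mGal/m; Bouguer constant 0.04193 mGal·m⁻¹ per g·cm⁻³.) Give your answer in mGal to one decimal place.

129.5

Δg_SB(A) = 980126.36 − 980546.08 + 0.3086×1554.3 − 0.04193×2.52×1554.3 = -104.30 mGal
Δg_SB(B) = 980395.98 − 980546.08 + 0.3086×863.8 − 0.04193×2.52×863.8 = 25.20 mGal
Difference = 25.20 − (-104.30) = 129.50 mGal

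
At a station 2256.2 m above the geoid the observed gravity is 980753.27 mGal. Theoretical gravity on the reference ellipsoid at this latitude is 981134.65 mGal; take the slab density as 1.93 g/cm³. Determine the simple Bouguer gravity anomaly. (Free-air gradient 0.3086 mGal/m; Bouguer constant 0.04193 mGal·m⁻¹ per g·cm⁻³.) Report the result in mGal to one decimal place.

132.3

Free-air correction = 0.3086 × 2256.2 = 696.26 mGal
Free-air anomaly = 980753.27 − 981134.65 + (696.26) = 314.88 mGal
Bouguer slab correction = 0.04193 × 1.93 × 2256.2 = 182.58 mGal
Simple Bouguer anomaly = 314.88 − (182.58) = 132.30 mGal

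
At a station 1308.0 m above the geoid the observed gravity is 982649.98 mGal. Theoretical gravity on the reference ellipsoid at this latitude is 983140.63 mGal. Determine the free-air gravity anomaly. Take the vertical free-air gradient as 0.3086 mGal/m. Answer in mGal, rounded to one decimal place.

-87.0

Free-air correction = 0.3086 × 1308.0 = 403.65 mGal
Free-air anomaly = 982649.98 − 983140.63 + (403.65) = -87.00 mGal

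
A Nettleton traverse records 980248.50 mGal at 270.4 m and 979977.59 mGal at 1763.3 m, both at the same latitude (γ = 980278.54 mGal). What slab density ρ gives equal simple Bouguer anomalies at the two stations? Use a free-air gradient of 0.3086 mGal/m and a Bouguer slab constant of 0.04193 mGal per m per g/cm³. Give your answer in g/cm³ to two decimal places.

3.03

Δg_obs = 979977.59 − 980248.50 = -270.91 mGal over Δh = 1763.3 − 270.4 = 1492.9 m
Equal Bouguer anomalies ⇒ Δg_obs + (0.3086 − 0.04193ρ)·Δh = 0
0.3086 − 0.04193ρ = −Δg_obs/Δh = 0.18147
ρ = (0.3086 − 0.18147) / 0.04193 = 3.03 g/cm³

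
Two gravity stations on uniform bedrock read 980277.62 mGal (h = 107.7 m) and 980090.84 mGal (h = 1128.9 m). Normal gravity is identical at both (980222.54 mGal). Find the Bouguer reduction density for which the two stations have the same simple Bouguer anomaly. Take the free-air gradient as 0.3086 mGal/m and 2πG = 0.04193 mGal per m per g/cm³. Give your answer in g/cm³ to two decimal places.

3.00

Δg_obs = 980090.84 − 980277.62 = -186.78 mGal over Δh = 1128.9 − 107.7 = 1021.2 m
Equal Bouguer anomalies ⇒ Δg_obs + (0.3086 − 0.04193ρ)·Δh = 0
0.3086 − 0.04193ρ = −Δg_obs/Δh = 0.18290
ρ = (0.3086 − 0.18290) / 0.04193 = 3.00 g/cm³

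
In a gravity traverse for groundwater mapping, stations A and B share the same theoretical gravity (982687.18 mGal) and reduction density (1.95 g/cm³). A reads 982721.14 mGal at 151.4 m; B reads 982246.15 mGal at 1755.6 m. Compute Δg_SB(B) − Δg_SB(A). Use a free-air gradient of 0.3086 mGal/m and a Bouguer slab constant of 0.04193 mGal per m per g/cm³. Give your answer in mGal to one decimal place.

Δg_SB(A) = 982721.14 − 982687.18 + 0.3086×151.4 − 0.04193×1.95×151.4 = 68.30 mGal
Δg_SB(B) = 982246.15 − 982687.18 + 0.3086×1755.6 − 0.04193×1.95×1755.6 = -42.80 mGal
Difference = -42.80 − (68.30) = -111.10 mGal

-111.1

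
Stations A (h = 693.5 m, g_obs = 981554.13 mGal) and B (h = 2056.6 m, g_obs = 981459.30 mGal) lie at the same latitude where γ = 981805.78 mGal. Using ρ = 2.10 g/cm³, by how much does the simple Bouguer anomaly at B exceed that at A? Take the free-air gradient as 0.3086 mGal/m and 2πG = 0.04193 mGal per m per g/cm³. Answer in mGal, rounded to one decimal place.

205.8

Δg_SB(A) = 981554.13 − 981805.78 + 0.3086×693.5 − 0.04193×2.10×693.5 = -98.70 mGal
Δg_SB(B) = 981459.30 − 981805.78 + 0.3086×2056.6 − 0.04193×2.10×2056.6 = 107.10 mGal
Difference = 107.10 − (-98.70) = 205.80 mGal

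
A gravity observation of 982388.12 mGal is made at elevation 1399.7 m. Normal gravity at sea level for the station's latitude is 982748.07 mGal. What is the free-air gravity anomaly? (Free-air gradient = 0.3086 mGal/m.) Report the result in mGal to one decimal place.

Free-air correction = 0.3086 × 1399.7 = 431.95 mGal
Free-air anomaly = 982388.12 − 982748.07 + (431.95) = 72.00 mGal

72.0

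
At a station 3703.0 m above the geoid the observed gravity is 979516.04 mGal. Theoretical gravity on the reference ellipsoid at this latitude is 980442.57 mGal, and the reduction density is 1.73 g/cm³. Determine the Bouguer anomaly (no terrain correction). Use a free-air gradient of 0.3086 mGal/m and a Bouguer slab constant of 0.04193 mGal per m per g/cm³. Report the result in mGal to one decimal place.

-52.4

Free-air correction = 0.3086 × 3703.0 = 1142.75 mGal
Free-air anomaly = 979516.04 − 980442.57 + (1142.75) = 216.22 mGal
Bouguer slab correction = 0.04193 × 1.73 × 3703.0 = 268.61 mGal
Simple Bouguer anomaly = 216.22 − (268.61) = -52.39 mGal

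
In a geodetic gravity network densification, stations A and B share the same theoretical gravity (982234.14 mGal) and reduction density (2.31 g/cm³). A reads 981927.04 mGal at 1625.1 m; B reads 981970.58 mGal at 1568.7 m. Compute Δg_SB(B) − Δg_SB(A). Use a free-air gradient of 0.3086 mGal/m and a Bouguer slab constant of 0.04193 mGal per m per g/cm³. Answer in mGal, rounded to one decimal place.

31.6

Δg_SB(A) = 981927.04 − 982234.14 + 0.3086×1625.1 − 0.04193×2.31×1625.1 = 37.00 mGal
Δg_SB(B) = 981970.58 − 982234.14 + 0.3086×1568.7 − 0.04193×2.31×1568.7 = 68.60 mGal
Difference = 68.60 − (37.00) = 31.60 mGal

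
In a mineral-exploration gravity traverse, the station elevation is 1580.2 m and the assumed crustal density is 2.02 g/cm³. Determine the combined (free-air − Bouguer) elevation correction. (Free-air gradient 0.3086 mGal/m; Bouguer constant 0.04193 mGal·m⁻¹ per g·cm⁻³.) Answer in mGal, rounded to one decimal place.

Combined gradient = 0.3086 − 0.04193 × 2.02 = 0.2239014 mGal/m
Combined elevation correction = 0.2239014 × 1580.2 = 353.8 mGal

353.8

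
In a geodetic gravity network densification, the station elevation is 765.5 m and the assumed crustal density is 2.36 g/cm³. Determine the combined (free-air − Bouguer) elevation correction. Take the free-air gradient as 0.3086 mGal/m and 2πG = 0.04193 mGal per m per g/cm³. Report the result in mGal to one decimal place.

160.5

Combined gradient = 0.3086 − 0.04193 × 2.36 = 0.2096452 mGal/m
Combined elevation correction = 0.2096452 × 765.5 = 160.5 mGal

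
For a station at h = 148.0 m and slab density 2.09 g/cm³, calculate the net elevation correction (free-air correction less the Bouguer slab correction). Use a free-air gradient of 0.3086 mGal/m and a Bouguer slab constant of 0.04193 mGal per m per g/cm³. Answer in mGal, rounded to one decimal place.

32.7

Combined gradient = 0.3086 − 0.04193 × 2.09 = 0.2209663 mGal/m
Combined elevation correction = 0.2209663 × 148.0 = 32.7 mGal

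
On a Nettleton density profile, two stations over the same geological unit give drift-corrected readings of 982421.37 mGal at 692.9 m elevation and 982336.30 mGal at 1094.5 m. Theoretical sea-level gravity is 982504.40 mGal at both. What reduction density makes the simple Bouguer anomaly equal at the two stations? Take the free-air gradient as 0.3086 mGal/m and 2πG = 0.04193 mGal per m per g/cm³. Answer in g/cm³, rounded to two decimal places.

Δg_obs = 982336.30 − 982421.37 = -85.07 mGal over Δh = 1094.5 − 692.9 = 401.6 m
Equal Bouguer anomalies ⇒ Δg_obs + (0.3086 − 0.04193ρ)·Δh = 0
0.3086 − 0.04193ρ = −Δg_obs/Δh = 0.21183
ρ = (0.3086 − 0.21183) / 0.04193 = 2.31 g/cm³

2.31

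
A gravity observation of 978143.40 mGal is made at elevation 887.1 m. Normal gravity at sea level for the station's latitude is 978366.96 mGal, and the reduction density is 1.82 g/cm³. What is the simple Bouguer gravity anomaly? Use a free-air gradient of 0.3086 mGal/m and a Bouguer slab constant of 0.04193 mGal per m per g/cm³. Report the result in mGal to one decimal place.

Free-air correction = 0.3086 × 887.1 = 273.76 mGal
Free-air anomaly = 978143.40 − 978366.96 + (273.76) = 50.20 mGal
Bouguer slab correction = 0.04193 × 1.82 × 887.1 = 67.70 mGal
Simple Bouguer anomaly = 50.20 − (67.70) = -17.50 mGal

-17.5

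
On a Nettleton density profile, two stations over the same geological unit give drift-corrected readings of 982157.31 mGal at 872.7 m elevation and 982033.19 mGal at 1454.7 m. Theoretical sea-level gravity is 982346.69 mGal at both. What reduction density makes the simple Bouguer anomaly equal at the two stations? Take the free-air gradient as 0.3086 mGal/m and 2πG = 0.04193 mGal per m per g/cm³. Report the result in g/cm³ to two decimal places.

2.27

Δg_obs = 982033.19 − 982157.31 = -124.12 mGal over Δh = 1454.7 − 872.7 = 582.0 m
Equal Bouguer anomalies ⇒ Δg_obs + (0.3086 − 0.04193ρ)·Δh = 0
0.3086 − 0.04193ρ = −Δg_obs/Δh = 0.21326
ρ = (0.3086 − 0.21326) / 0.04193 = 2.27 g/cm³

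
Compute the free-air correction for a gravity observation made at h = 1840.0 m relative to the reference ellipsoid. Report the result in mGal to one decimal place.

567.8

Free-air correction = 0.3086 × 1840.0 = 567.8 mGal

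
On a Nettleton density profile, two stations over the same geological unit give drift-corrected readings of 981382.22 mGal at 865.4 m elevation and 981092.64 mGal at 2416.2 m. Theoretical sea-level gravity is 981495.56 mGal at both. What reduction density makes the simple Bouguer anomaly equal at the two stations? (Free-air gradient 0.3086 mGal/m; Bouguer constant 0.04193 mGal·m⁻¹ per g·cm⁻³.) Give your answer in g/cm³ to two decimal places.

Δg_obs = 981092.64 − 981382.22 = -289.58 mGal over Δh = 2416.2 − 865.4 = 1550.8 m
Equal Bouguer anomalies ⇒ Δg_obs + (0.3086 − 0.04193ρ)·Δh = 0
0.3086 − 0.04193ρ = −Δg_obs/Δh = 0.18673
ρ = (0.3086 − 0.18673) / 0.04193 = 2.91 g/cm³

2.91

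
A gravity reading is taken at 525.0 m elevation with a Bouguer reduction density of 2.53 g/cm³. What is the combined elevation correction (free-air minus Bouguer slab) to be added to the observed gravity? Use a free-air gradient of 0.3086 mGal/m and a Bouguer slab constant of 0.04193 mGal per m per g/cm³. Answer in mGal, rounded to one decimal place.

Combined gradient = 0.3086 − 0.04193 × 2.53 = 0.2025171 mGal/m
Combined elevation correction = 0.2025171 × 525.0 = 106.3 mGal

106.3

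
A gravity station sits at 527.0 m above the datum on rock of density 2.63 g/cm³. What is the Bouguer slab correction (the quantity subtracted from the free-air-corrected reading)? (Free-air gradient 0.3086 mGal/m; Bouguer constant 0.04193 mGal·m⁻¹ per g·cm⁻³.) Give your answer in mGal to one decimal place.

58.1

Bouguer slab correction = 0.04193 × 2.63 × 527.0 = 58.1 mGal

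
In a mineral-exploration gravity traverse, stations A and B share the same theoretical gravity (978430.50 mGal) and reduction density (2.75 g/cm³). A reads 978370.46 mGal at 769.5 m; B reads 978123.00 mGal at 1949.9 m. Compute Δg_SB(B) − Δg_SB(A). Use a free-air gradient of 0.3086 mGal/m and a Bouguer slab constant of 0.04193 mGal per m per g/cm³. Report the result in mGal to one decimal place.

-19.3

Δg_SB(A) = 978370.46 − 978430.50 + 0.3086×769.5 − 0.04193×2.75×769.5 = 88.70 mGal
Δg_SB(B) = 978123.00 − 978430.50 + 0.3086×1949.9 − 0.04193×2.75×1949.9 = 69.40 mGal
Difference = 69.40 − (88.70) = -19.30 mGal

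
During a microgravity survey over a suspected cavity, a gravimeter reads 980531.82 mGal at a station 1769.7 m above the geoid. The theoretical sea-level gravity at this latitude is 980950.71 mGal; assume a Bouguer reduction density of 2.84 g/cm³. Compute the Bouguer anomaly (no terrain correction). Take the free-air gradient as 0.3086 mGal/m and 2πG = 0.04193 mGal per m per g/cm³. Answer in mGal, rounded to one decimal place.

Free-air correction = 0.3086 × 1769.7 = 546.13 mGal
Free-air anomaly = 980531.82 − 980950.71 + (546.13) = 127.24 mGal
Bouguer slab correction = 0.04193 × 2.84 × 1769.7 = 210.74 mGal
Simple Bouguer anomaly = 127.24 − (210.74) = -83.50 mGal

-83.5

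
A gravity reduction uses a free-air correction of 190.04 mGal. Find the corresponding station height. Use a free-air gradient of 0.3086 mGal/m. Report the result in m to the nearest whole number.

h = 190.04 / 0.3086 = 615.81 m

616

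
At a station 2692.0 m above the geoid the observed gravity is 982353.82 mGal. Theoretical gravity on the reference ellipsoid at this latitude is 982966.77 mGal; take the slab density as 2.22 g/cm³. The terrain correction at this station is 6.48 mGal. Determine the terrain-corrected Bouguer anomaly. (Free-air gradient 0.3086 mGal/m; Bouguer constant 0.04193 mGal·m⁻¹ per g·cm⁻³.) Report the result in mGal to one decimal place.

-26.3

Free-air correction = 0.3086 × 2692.0 = 830.75 mGal
Free-air anomaly = 982353.82 − 982966.77 + (830.75) = 217.80 mGal
Bouguer slab correction = 0.04193 × 2.22 × 2692.0 = 250.58 mGal
Simple Bouguer anomaly = 217.80 − (250.58) = -32.78 mGal
Complete Bouguer anomaly = -32.78 + 6.48 = -26.30 mGal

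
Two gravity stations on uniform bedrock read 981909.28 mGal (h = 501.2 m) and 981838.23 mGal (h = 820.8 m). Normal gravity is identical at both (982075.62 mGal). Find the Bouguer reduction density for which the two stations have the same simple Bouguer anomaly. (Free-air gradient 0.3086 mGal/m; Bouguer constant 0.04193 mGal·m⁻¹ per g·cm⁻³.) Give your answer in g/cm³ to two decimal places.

Δg_obs = 981838.23 − 981909.28 = -71.05 mGal over Δh = 820.8 − 501.2 = 319.6 m
Equal Bouguer anomalies ⇒ Δg_obs + (0.3086 − 0.04193ρ)·Δh = 0
0.3086 − 0.04193ρ = −Δg_obs/Δh = 0.22231
ρ = (0.3086 − 0.22231) / 0.04193 = 2.06 g/cm³

2.06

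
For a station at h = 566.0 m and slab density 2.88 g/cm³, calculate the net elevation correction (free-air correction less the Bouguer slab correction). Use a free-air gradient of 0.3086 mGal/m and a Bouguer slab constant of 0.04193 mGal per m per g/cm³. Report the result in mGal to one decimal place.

106.3

Combined gradient = 0.3086 − 0.04193 × 2.88 = 0.1878416 mGal/m
Combined elevation correction = 0.1878416 × 566.0 = 106.3 mGal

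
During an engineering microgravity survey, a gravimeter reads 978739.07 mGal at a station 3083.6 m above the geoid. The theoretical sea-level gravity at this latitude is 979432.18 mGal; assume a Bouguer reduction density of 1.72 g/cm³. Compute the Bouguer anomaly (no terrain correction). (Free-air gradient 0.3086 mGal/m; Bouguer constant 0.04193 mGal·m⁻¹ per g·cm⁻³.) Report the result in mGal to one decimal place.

36.1

Free-air correction = 0.3086 × 3083.6 = 951.60 mGal
Free-air anomaly = 978739.07 − 979432.18 + (951.60) = 258.49 mGal
Bouguer slab correction = 0.04193 × 1.72 × 3083.6 = 222.39 mGal
Simple Bouguer anomaly = 258.49 − (222.39) = 36.10 mGal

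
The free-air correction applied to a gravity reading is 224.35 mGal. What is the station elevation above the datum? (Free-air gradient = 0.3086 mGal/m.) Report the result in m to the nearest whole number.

h = 224.35 / 0.3086 = 726.99 m

727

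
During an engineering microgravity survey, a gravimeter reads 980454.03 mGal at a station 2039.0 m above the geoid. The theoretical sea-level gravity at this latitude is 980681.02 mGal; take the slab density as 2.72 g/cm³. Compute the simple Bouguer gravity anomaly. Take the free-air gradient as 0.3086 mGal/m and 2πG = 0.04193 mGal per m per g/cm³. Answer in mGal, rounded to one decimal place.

169.7

Free-air correction = 0.3086 × 2039.0 = 629.24 mGal
Free-air anomaly = 980454.03 − 980681.02 + (629.24) = 402.25 mGal
Bouguer slab correction = 0.04193 × 2.72 × 2039.0 = 232.55 mGal
Simple Bouguer anomaly = 402.25 − (232.55) = 169.70 mGal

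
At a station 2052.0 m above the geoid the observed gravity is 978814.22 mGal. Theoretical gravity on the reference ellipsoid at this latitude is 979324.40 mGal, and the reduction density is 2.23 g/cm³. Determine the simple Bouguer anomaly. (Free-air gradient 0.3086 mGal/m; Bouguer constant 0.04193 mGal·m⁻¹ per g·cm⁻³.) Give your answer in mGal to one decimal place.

-68.8

Free-air correction = 0.3086 × 2052.0 = 633.25 mGal
Free-air anomaly = 978814.22 − 979324.40 + (633.25) = 123.07 mGal
Bouguer slab correction = 0.04193 × 2.23 × 2052.0 = 191.87 mGal
Simple Bouguer anomaly = 123.07 − (191.87) = -68.80 mGal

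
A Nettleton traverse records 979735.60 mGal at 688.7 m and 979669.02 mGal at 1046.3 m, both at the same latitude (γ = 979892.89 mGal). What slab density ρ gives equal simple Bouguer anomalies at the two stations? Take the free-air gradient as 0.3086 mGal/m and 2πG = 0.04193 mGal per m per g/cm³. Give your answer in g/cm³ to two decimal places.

Δg_obs = 979669.02 − 979735.60 = -66.58 mGal over Δh = 1046.3 − 688.7 = 357.6 m
Equal Bouguer anomalies ⇒ Δg_obs + (0.3086 − 0.04193ρ)·Δh = 0
0.3086 − 0.04193ρ = −Δg_obs/Δh = 0.18619
ρ = (0.3086 − 0.18619) / 0.04193 = 2.92 g/cm³

2.92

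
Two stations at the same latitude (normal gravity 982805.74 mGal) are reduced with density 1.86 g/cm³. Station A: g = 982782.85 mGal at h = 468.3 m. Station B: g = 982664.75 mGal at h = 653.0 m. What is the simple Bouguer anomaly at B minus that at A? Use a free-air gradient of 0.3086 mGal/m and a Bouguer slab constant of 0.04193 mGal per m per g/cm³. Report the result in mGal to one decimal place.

-75.5

Δg_SB(A) = 982782.85 − 982805.74 + 0.3086×468.3 − 0.04193×1.86×468.3 = 85.10 mGal
Δg_SB(B) = 982664.75 − 982805.74 + 0.3086×653.0 − 0.04193×1.86×653.0 = 9.60 mGal
Difference = 9.60 − (85.10) = -75.50 mGal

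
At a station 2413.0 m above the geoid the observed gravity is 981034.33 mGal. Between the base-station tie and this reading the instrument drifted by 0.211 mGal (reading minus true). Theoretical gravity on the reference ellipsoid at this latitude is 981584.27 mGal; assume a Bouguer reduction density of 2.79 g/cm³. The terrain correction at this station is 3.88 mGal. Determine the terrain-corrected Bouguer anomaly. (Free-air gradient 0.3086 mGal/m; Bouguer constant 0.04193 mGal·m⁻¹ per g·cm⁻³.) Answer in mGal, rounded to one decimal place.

Drift-corrected reading = 981034.33 − (0.211) = 981034.119 mGal
Free-air correction = 0.3086 × 2413.0 = 744.65 mGal
Free-air anomaly = 981034.119 − 981584.27 + (744.65) = 194.499 mGal
Bouguer slab correction = 0.04193 × 2.79 × 2413.0 = 282.28 mGal
Simple Bouguer anomaly = 194.499 − (282.28) = -87.781 mGal
Complete Bouguer anomaly = -87.781 + 3.88 = -83.901 mGal

-83.9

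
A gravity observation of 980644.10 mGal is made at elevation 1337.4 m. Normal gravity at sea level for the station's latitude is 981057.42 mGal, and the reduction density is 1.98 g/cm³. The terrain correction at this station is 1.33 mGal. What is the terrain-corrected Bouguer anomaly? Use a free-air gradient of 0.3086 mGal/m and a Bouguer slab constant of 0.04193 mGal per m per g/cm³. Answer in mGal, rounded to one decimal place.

Free-air correction = 0.3086 × 1337.4 = 412.72 mGal
Free-air anomaly = 980644.10 − 981057.42 + (412.72) = -0.60 mGal
Bouguer slab correction = 0.04193 × 1.98 × 1337.4 = 111.03 mGal
Simple Bouguer anomaly = -0.60 − (111.03) = -111.63 mGal
Complete Bouguer anomaly = -111.63 + 1.33 = -110.30 mGal

-110.3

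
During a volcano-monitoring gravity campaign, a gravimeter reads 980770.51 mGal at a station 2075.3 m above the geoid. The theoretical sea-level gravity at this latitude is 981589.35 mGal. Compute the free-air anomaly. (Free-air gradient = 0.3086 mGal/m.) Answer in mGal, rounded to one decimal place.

Free-air correction = 0.3086 × 2075.3 = 640.44 mGal
Free-air anomaly = 980770.51 − 981589.35 + (640.44) = -178.40 mGal

-178.4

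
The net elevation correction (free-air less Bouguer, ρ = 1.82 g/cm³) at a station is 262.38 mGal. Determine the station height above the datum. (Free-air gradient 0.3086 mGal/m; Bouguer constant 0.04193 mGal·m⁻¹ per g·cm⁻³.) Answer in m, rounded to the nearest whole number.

Combined gradient = 0.3086 − 0.04193 × 1.82 = 0.2322874 mGal/m
h = 262.38 / 0.2322874 = 1129.55 m

1130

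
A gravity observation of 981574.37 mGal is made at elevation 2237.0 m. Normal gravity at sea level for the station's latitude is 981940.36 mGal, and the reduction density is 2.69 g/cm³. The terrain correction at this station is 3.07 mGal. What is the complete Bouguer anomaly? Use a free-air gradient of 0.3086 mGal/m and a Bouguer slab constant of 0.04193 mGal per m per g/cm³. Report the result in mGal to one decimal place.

75.1

Free-air correction = 0.3086 × 2237.0 = 690.34 mGal
Free-air anomaly = 981574.37 − 981940.36 + (690.34) = 324.35 mGal
Bouguer slab correction = 0.04193 × 2.69 × 2237.0 = 252.32 mGal
Simple Bouguer anomaly = 324.35 − (252.32) = 72.03 mGal
Complete Bouguer anomaly = 72.03 + 3.07 = 75.10 mGal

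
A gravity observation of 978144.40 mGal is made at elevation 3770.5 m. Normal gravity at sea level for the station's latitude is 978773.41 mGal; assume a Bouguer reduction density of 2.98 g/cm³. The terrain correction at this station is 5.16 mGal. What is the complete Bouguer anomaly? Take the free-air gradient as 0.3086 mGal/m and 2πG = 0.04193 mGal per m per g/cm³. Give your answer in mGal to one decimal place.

Free-air correction = 0.3086 × 3770.5 = 1163.58 mGal
Free-air anomaly = 978144.40 − 978773.41 + (1163.58) = 534.57 mGal
Bouguer slab correction = 0.04193 × 2.98 × 3770.5 = 471.13 mGal
Simple Bouguer anomaly = 534.57 − (471.13) = 63.44 mGal
Complete Bouguer anomaly = 63.44 + 5.16 = 68.60 mGal

68.6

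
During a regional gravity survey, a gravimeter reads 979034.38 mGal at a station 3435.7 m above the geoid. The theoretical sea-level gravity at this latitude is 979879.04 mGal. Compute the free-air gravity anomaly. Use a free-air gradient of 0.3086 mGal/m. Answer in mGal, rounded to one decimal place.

Free-air correction = 0.3086 × 3435.7 = 1060.26 mGal
Free-air anomaly = 979034.38 − 979879.04 + (1060.26) = 215.60 mGal

215.6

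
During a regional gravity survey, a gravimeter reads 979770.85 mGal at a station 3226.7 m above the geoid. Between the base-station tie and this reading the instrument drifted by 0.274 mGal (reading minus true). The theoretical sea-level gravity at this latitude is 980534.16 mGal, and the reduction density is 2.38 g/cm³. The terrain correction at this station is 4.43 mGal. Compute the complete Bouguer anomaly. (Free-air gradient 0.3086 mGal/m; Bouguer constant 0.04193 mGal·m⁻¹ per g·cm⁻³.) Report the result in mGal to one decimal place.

-85.4

Drift-corrected reading = 979770.85 − (0.274) = 979770.576 mGal
Free-air correction = 0.3086 × 3226.7 = 995.76 mGal
Free-air anomaly = 979770.576 − 980534.16 + (995.76) = 232.176 mGal
Bouguer slab correction = 0.04193 × 2.38 × 3226.7 = 322.00 mGal
Simple Bouguer anomaly = 232.176 − (322.00) = -89.824 mGal
Complete Bouguer anomaly = -89.824 + 4.43 = -85.394 mGal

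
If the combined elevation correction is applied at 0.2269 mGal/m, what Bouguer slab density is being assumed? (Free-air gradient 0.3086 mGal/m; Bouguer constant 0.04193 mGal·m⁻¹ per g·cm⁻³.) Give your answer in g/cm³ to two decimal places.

1.95

0.2269 = 0.3086 − 0.04193 × ρ
ρ = (0.3086 − 0.2269) / 0.04193 = 1.95 g/cm³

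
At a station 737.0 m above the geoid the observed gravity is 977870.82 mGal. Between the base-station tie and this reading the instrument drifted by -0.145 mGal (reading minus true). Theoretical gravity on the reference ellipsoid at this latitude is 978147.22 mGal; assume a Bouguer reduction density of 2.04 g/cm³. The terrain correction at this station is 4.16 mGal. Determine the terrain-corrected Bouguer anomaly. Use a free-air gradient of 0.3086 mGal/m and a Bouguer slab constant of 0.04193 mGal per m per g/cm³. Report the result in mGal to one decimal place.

-107.7

Drift-corrected reading = 977870.82 − (-0.145) = 977870.965 mGal
Free-air correction = 0.3086 × 737.0 = 227.44 mGal
Free-air anomaly = 977870.965 − 978147.22 + (227.44) = -48.815 mGal
Bouguer slab correction = 0.04193 × 2.04 × 737.0 = 63.04 mGal
Simple Bouguer anomaly = -48.815 − (63.04) = -111.855 mGal
Complete Bouguer anomaly = -111.855 + 4.16 = -107.695 mGal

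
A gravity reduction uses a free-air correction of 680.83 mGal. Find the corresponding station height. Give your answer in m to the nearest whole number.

h = 680.83 / 0.3086 = 2206.19 m

2206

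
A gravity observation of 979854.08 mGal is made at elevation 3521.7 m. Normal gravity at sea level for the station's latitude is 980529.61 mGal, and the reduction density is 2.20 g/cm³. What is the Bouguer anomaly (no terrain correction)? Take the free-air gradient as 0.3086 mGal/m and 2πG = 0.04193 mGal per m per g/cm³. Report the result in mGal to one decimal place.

Free-air correction = 0.3086 × 3521.7 = 1086.80 mGal
Free-air anomaly = 979854.08 − 980529.61 + (1086.80) = 411.27 mGal
Bouguer slab correction = 0.04193 × 2.20 × 3521.7 = 324.86 mGal
Simple Bouguer anomaly = 411.27 − (324.86) = 86.41 mGal

86.4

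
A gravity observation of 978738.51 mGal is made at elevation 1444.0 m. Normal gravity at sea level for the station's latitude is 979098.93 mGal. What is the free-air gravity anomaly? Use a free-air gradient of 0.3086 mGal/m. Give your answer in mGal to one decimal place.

Free-air correction = 0.3086 × 1444.0 = 445.62 mGal
Free-air anomaly = 978738.51 − 979098.93 + (445.62) = 85.20 mGal

85.2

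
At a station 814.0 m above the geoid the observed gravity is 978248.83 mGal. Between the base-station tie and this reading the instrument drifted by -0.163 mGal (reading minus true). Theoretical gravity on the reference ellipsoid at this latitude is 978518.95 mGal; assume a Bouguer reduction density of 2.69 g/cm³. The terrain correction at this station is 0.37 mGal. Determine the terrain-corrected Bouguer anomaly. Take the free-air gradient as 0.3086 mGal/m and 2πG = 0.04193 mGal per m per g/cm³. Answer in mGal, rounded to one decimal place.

-110.2

Drift-corrected reading = 978248.83 − (-0.163) = 978248.993 mGal
Free-air correction = 0.3086 × 814.0 = 251.20 mGal
Free-air anomaly = 978248.993 − 978518.95 + (251.20) = -18.757 mGal
Bouguer slab correction = 0.04193 × 2.69 × 814.0 = 91.81 mGal
Simple Bouguer anomaly = -18.757 − (91.81) = -110.567 mGal
Complete Bouguer anomaly = -110.567 + 0.37 = -110.197 mGal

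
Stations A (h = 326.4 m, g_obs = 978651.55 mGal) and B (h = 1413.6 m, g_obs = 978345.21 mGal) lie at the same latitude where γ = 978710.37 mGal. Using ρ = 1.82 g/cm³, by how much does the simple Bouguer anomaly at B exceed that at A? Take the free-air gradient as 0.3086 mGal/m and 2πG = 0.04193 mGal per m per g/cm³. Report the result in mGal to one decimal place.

-53.8

Δg_SB(A) = 978651.55 − 978710.37 + 0.3086×326.4 − 0.04193×1.82×326.4 = 17.00 mGal
Δg_SB(B) = 978345.21 − 978710.37 + 0.3086×1413.6 − 0.04193×1.82×1413.6 = -36.80 mGal
Difference = -36.80 − (17.00) = -53.80 mGal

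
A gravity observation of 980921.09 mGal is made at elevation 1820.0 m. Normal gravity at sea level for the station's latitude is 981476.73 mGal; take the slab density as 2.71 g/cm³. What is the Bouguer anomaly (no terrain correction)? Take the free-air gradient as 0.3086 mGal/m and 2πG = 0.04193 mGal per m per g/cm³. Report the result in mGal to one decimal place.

-200.8

Free-air correction = 0.3086 × 1820.0 = 561.65 mGal
Free-air anomaly = 980921.09 − 981476.73 + (561.65) = 6.01 mGal
Bouguer slab correction = 0.04193 × 2.71 × 1820.0 = 206.81 mGal
Simple Bouguer anomaly = 6.01 − (206.81) = -200.80 mGal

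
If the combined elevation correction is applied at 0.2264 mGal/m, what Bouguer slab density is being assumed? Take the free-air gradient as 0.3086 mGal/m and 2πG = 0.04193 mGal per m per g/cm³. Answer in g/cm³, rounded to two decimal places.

0.2264 = 0.3086 − 0.04193 × ρ
ρ = (0.3086 − 0.2264) / 0.04193 = 1.96 g/cm³

1.96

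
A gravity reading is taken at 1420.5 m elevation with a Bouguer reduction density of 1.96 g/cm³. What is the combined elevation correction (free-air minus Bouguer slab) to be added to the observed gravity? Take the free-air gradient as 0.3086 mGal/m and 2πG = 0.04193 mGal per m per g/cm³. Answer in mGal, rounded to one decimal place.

321.6

Combined gradient = 0.3086 − 0.04193 × 1.96 = 0.2264172 mGal/m
Combined elevation correction = 0.2264172 × 1420.5 = 321.6 mGal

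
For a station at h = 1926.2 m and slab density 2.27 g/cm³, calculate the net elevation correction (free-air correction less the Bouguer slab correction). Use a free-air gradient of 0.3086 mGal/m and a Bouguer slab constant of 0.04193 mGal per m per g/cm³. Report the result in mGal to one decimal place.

Combined gradient = 0.3086 − 0.04193 × 2.27 = 0.2134189 mGal/m
Combined elevation correction = 0.2134189 × 1926.2 = 411.1 mGal

411.1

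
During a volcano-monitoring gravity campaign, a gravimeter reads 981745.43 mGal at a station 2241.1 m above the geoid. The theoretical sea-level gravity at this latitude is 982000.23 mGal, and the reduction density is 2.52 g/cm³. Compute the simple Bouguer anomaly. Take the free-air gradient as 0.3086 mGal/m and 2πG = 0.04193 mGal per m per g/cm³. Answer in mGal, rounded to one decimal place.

Free-air correction = 0.3086 × 2241.1 = 691.60 mGal
Free-air anomaly = 981745.43 − 982000.23 + (691.60) = 436.80 mGal
Bouguer slab correction = 0.04193 × 2.52 × 2241.1 = 236.80 mGal
Simple Bouguer anomaly = 436.80 − (236.80) = 200.00 mGal

200.0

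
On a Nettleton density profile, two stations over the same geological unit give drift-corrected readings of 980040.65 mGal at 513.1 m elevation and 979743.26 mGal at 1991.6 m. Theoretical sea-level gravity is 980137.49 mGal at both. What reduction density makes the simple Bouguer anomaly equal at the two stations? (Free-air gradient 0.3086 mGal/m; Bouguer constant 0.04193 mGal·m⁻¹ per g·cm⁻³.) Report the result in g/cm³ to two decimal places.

2.56

Δg_obs = 979743.26 − 980040.65 = -297.39 mGal over Δh = 1991.6 − 513.1 = 1478.5 m
Equal Bouguer anomalies ⇒ Δg_obs + (0.3086 − 0.04193ρ)·Δh = 0
0.3086 − 0.04193ρ = −Δg_obs/Δh = 0.20114
ρ = (0.3086 − 0.20114) / 0.04193 = 2.56 g/cm³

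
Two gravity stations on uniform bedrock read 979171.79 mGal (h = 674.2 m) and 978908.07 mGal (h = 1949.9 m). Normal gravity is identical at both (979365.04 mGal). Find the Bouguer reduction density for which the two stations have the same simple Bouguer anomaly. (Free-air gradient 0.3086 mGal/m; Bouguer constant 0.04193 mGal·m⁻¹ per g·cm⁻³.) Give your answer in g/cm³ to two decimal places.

Δg_obs = 978908.07 − 979171.79 = -263.72 mGal over Δh = 1949.9 − 674.2 = 1275.7 m
Equal Bouguer anomalies ⇒ Δg_obs + (0.3086 − 0.04193ρ)·Δh = 0
0.3086 − 0.04193ρ = −Δg_obs/Δh = 0.20673
ρ = (0.3086 − 0.20673) / 0.04193 = 2.43 g/cm³

2.43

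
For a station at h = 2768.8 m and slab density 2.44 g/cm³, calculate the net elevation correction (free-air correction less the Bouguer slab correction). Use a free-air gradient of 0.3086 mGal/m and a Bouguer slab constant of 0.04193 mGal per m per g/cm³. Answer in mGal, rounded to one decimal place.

Combined gradient = 0.3086 − 0.04193 × 2.44 = 0.2062908 mGal/m
Combined elevation correction = 0.2062908 × 2768.8 = 571.2 mGal

571.2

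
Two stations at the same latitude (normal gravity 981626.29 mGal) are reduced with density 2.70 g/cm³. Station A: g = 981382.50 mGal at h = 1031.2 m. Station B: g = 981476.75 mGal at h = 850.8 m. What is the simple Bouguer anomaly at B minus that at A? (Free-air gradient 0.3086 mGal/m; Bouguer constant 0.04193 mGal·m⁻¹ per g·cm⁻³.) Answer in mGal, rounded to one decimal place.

59.0

Δg_SB(A) = 981382.50 − 981626.29 + 0.3086×1031.2 − 0.04193×2.70×1031.2 = -42.30 mGal
Δg_SB(B) = 981476.75 − 981626.29 + 0.3086×850.8 − 0.04193×2.70×850.8 = 16.70 mGal
Difference = 16.70 − (-42.30) = 59.00 mGal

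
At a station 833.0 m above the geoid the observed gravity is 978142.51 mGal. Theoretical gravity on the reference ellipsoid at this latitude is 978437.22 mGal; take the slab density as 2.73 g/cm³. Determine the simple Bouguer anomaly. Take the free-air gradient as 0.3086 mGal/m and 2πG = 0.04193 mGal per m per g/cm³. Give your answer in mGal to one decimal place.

Free-air correction = 0.3086 × 833.0 = 257.06 mGal
Free-air anomaly = 978142.51 − 978437.22 + (257.06) = -37.65 mGal
Bouguer slab correction = 0.04193 × 2.73 × 833.0 = 95.35 mGal
Simple Bouguer anomaly = -37.65 − (95.35) = -133.00 mGal

-133.0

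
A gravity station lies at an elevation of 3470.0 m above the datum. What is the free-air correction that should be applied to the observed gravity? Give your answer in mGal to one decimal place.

Free-air correction = 0.3086 × 3470.0 = 1070.8 mGal

1070.8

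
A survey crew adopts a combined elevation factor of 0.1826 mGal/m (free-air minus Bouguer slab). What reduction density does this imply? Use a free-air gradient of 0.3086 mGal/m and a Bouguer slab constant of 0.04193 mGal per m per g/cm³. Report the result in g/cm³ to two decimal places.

3.01

0.1826 = 0.3086 − 0.04193 × ρ
ρ = (0.3086 − 0.1826) / 0.04193 = 3.01 g/cm³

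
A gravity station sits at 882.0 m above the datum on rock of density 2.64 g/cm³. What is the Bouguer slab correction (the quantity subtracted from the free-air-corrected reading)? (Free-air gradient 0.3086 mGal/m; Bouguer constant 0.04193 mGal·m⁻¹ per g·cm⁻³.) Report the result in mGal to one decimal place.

Bouguer slab correction = 0.04193 × 2.64 × 882.0 = 97.6 mGal

97.6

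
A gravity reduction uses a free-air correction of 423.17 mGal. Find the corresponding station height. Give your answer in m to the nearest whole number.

1371

h = 423.17 / 0.3086 = 1371.26 m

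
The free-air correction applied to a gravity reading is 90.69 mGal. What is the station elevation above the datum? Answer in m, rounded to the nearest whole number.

294

h = 90.69 / 0.3086 = 293.88 m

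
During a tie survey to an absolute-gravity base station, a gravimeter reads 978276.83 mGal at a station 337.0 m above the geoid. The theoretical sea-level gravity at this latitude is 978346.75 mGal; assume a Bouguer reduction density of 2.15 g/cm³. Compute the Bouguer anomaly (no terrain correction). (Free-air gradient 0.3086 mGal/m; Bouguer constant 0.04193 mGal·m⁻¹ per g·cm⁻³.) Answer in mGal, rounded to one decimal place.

3.7

Free-air correction = 0.3086 × 337.0 = 104.00 mGal
Free-air anomaly = 978276.83 − 978346.75 + (104.00) = 34.08 mGal
Bouguer slab correction = 0.04193 × 2.15 × 337.0 = 30.38 mGal
Simple Bouguer anomaly = 34.08 − (30.38) = 3.70 mGal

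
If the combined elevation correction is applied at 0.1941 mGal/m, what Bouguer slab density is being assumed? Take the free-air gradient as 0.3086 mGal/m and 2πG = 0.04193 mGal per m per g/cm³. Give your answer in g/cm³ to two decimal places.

0.1941 = 0.3086 − 0.04193 × ρ
ρ = (0.3086 − 0.1941) / 0.04193 = 2.73 g/cm³

2.73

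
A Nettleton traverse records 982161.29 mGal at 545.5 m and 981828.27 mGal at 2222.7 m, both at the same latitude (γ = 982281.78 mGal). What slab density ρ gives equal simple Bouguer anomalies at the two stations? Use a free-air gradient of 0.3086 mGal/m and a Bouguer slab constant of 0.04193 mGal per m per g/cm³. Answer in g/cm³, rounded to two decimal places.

Δg_obs = 981828.27 − 982161.29 = -333.02 mGal over Δh = 2222.7 − 545.5 = 1677.2 m
Equal Bouguer anomalies ⇒ Δg_obs + (0.3086 − 0.04193ρ)·Δh = 0
0.3086 − 0.04193ρ = −Δg_obs/Δh = 0.19856
ρ = (0.3086 − 0.19856) / 0.04193 = 2.62 g/cm³

2.62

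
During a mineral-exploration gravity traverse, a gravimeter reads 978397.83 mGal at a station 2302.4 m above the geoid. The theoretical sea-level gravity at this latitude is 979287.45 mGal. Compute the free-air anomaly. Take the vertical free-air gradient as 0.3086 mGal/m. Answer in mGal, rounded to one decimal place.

-179.1

Free-air correction = 0.3086 × 2302.4 = 710.52 mGal
Free-air anomaly = 978397.83 − 979287.45 + (710.52) = -179.10 mGal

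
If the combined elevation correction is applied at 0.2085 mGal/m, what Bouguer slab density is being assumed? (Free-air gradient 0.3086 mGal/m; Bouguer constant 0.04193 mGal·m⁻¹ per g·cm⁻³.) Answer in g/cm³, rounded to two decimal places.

0.2085 = 0.3086 − 0.04193 × ρ
ρ = (0.3086 − 0.2085) / 0.04193 = 2.39 g/cm³

2.39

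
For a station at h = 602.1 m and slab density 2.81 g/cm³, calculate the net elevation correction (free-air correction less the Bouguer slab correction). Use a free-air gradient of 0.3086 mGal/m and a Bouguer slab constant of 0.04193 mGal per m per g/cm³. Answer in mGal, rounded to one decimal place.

114.9

Combined gradient = 0.3086 − 0.04193 × 2.81 = 0.1907767 mGal/m
Combined elevation correction = 0.1907767 × 602.1 = 114.9 mGal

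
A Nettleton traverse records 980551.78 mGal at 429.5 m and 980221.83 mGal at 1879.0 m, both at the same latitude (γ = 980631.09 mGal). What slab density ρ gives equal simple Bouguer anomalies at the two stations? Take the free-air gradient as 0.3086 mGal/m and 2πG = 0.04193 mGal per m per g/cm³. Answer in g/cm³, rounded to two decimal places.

Δg_obs = 980221.83 − 980551.78 = -329.95 mGal over Δh = 1879.0 − 429.5 = 1449.5 m
Equal Bouguer anomalies ⇒ Δg_obs + (0.3086 − 0.04193ρ)·Δh = 0
0.3086 − 0.04193ρ = −Δg_obs/Δh = 0.22763
ρ = (0.3086 − 0.22763) / 0.04193 = 1.93 g/cm³

1.93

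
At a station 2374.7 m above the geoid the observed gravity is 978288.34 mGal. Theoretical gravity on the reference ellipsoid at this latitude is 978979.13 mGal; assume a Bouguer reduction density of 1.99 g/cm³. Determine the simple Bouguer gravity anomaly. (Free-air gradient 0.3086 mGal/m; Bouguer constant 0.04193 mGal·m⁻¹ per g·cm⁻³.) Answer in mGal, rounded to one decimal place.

-156.1

Free-air correction = 0.3086 × 2374.7 = 732.83 mGal
Free-air anomaly = 978288.34 − 978979.13 + (732.83) = 42.04 mGal
Bouguer slab correction = 0.04193 × 1.99 × 2374.7 = 198.15 mGal
Simple Bouguer anomaly = 42.04 − (198.15) = -156.11 mGal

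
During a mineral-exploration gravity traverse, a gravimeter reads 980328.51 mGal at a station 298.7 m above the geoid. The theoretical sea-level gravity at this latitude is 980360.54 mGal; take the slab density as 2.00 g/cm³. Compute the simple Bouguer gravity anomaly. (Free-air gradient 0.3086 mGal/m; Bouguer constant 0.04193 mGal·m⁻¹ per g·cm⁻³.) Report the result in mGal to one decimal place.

35.1

Free-air correction = 0.3086 × 298.7 = 92.18 mGal
Free-air anomaly = 980328.51 − 980360.54 + (92.18) = 60.15 mGal
Bouguer slab correction = 0.04193 × 2.00 × 298.7 = 25.05 mGal
Simple Bouguer anomaly = 60.15 − (25.05) = 35.10 mGal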